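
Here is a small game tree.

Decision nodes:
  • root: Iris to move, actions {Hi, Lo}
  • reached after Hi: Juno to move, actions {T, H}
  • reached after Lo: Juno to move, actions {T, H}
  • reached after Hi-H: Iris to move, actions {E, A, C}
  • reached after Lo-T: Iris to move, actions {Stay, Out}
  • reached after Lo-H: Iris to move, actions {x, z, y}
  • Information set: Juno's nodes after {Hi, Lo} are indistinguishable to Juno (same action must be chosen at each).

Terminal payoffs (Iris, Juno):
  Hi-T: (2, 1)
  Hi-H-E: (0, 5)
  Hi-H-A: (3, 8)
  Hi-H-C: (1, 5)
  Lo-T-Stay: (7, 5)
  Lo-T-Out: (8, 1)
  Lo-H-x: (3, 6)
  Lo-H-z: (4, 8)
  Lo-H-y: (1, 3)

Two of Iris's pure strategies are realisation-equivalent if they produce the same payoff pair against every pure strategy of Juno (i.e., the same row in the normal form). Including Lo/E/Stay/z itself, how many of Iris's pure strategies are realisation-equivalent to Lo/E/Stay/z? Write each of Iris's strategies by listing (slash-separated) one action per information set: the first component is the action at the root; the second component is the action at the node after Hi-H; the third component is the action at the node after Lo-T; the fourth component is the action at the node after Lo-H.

3

Row for Lo/E/Stay/z (columns T, H): (7,5) (4,8).
Under Lo/E/Stay/z, Iris's choice at the node after Hi-H can never be reached regardless of what Juno does, so varying those choices leaves every outcome unchanged.
Holding the reachable choices fixed and varying the unreachable one freely already gives 3 equivalent strategies.
No other strategy reproduces this row, so those 3 are the full class: Lo/E/Stay/z, Lo/A/Stay/z, Lo/C/Stay/z.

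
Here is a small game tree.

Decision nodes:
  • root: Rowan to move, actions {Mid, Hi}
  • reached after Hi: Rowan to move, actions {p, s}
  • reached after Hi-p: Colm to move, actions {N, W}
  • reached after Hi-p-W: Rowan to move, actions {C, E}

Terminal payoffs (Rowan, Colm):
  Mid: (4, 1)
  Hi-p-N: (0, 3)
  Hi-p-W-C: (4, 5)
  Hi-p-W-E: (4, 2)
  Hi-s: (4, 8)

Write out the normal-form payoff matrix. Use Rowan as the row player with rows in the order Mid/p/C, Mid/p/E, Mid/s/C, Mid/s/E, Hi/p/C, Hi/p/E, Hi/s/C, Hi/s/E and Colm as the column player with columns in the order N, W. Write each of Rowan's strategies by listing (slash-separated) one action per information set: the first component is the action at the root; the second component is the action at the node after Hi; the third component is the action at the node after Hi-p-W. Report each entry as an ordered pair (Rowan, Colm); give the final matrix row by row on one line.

Row Mid/p/C: N→(4,1), W→(4,1)
Row Mid/p/E: N→(4,1), W→(4,1)
Row Mid/s/C: N→(4,1), W→(4,1)
Row Mid/s/E: N→(4,1), W→(4,1)
Row Hi/p/C: N→(0,3), W→(4,5)
Row Hi/p/E: N→(0,3), W→(4,2)
Row Hi/s/C: N→(4,8), W→(4,8)
Row Hi/s/E: N→(4,8), W→(4,8)

Mid/p/C: (4,1) (4,1) | Mid/p/E: (4,1) (4,1) | Mid/s/C: (4,1) (4,1) | Mid/s/E: (4,1) (4,1) | Hi/p/C: (0,3) (4,5) | Hi/p/E: (0,3) (4,2) | Hi/s/C: (4,8) (4,8) | Hi/s/E: (4,8) (4,8)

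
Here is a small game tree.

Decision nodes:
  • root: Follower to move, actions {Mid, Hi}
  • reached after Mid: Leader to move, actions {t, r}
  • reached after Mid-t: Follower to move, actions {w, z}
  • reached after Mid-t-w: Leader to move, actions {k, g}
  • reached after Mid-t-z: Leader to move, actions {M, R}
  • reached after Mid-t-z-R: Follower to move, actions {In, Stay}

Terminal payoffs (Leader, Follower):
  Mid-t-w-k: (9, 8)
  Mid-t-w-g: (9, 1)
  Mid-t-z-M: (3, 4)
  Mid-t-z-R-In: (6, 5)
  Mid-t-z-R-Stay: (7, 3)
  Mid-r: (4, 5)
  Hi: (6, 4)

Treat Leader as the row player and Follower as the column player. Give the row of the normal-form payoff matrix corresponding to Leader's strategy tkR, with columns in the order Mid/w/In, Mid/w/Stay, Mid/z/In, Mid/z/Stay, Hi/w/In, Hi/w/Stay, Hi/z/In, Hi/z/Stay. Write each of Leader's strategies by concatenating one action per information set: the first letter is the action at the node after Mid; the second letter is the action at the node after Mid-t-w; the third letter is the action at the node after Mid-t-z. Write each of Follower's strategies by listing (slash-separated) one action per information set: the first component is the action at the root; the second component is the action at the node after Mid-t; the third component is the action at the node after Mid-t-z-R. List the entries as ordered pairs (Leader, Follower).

vs Mid/w/In: Follower plays Mid → Leader plays t at [Mid] → Follower plays w at [Mid-t] → Leader plays k at [Mid-t-w] → (9, 8)
vs Mid/w/Stay: Follower plays Mid → Leader plays t at [Mid] → Follower plays w at [Mid-t] → Leader plays k at [Mid-t-w] → (9, 8)
vs Mid/z/In: Follower plays Mid → Leader plays t at [Mid] → Follower plays z at [Mid-t] → Leader plays R at [Mid-t-z] → Follower plays In at [Mid-t-z-R] → (6, 5)
vs Mid/z/Stay: Follower plays Mid → Leader plays t at [Mid] → Follower plays z at [Mid-t] → Leader plays R at [Mid-t-z] → Follower plays Stay at [Mid-t-z-R] → (7, 3)
vs Hi/w/In: Follower plays Hi → (6, 4)
vs Hi/w/Stay: Follower plays Hi → (6, 4)
vs Hi/z/In: Follower plays Hi → (6, 4)
vs Hi/z/Stay: Follower plays Hi → (6, 4)

(9,8) (9,8) (6,5) (7,3) (6,4) (6,4) (6,4) (6,4)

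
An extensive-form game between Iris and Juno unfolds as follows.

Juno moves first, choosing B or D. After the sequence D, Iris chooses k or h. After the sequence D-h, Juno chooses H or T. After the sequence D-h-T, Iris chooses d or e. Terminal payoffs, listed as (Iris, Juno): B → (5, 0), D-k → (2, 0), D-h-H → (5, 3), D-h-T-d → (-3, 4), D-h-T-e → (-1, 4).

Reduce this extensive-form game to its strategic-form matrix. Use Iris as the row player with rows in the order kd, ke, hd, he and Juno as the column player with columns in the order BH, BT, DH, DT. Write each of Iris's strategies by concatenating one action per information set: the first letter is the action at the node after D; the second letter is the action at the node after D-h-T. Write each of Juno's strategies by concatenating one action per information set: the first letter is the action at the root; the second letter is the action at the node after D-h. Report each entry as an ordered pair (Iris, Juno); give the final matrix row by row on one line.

kd: (5,0) (5,0) (2,0) (2,0) | ke: (5,0) (5,0) (2,0) (2,0) | hd: (5,0) (5,0) (5,3) (-3,4) | he: (5,0) (5,0) (5,3) (-1,4)

           BH       BT       DH       DT
  kd    (5,0)    (5,0)    (2,0)    (2,0)
  ke    (5,0)    (5,0)    (2,0)    (2,0)
  hd    (5,0)    (5,0)    (5,3)   (-3,4)
  he    (5,0)    (5,0)    (5,3)   (-1,4)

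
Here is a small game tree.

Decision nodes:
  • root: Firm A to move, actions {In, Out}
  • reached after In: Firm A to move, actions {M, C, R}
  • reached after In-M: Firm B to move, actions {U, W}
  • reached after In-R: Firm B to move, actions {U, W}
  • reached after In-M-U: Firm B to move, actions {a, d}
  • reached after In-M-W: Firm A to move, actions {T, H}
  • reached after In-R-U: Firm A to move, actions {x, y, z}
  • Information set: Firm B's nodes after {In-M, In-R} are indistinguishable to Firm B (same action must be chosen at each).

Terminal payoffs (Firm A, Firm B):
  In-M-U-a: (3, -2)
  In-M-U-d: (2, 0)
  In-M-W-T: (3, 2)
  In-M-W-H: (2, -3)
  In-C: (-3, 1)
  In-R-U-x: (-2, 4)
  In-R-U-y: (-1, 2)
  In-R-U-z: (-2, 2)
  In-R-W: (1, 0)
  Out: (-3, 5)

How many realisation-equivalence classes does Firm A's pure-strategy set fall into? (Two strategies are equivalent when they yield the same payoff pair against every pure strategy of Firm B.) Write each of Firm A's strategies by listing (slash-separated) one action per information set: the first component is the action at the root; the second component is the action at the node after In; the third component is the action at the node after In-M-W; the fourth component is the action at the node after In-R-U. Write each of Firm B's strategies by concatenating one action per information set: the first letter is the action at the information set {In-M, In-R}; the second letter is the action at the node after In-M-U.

Firm A has 36 pure strategies: In/M/T/x, In/M/T/y, In/M/T/z, In/M/H/x, In/M/H/y, In/M/H/z, In/C/T/x, In/C/T/y, In/C/T/z, In/C/H/x, In/C/H/y, In/C/H/z, In/R/T/x, In/R/T/y, In/R/T/z, In/R/H/x, In/R/H/y, In/R/H/z, Out/M/T/x, Out/M/T/y, Out/M/T/z, Out/M/H/x, Out/M/H/y, Out/M/H/z, Out/C/T/x, Out/C/T/y, Out/C/T/z, Out/C/H/x, Out/C/H/y, Out/C/H/z, Out/R/T/x, Out/R/T/y, Out/R/T/z, Out/R/H/x, Out/R/H/y, Out/R/H/z. Columns: Ua, Ud, Wa, Wd.
{In/M/T/x, In/M/T/y, In/M/T/z} → row (3,-2) (2,0) (3,2) (3,2)
{In/M/H/x, In/M/H/y, In/M/H/z} → row (3,-2) (2,0) (2,-3) (2,-3)
{In/C/T/x, In/C/T/y, In/C/T/z, In/C/H/x, In/C/H/y, In/C/H/z} → row (-3,1) (-3,1) (-3,1) (-3,1)
{In/R/T/x, In/R/H/x} → row (-2,4) (-2,4) (1,0) (1,0)
{In/R/T/y, In/R/H/y} → row (-1,2) (-1,2) (1,0) (1,0)
{In/R/T/z, In/R/H/z} → row (-2,2) (-2,2) (1,0) (1,0)
{Out/M/T/x, Out/M/T/y, Out/M/T/z, Out/M/H/x, Out/M/H/y, Out/M/H/z, Out/C/T/x, Out/C/T/y, Out/C/T/z, Out/C/H/x, Out/C/H/y, Out/C/H/z, Out/R/T/x, Out/R/T/y, Out/R/T/z, Out/R/H/x, Out/R/H/y, Out/R/H/z} → row (-3,5) (-3,5) (-3,5) (-3,5)
That's 7 distinct rows out of 36 strategies.

7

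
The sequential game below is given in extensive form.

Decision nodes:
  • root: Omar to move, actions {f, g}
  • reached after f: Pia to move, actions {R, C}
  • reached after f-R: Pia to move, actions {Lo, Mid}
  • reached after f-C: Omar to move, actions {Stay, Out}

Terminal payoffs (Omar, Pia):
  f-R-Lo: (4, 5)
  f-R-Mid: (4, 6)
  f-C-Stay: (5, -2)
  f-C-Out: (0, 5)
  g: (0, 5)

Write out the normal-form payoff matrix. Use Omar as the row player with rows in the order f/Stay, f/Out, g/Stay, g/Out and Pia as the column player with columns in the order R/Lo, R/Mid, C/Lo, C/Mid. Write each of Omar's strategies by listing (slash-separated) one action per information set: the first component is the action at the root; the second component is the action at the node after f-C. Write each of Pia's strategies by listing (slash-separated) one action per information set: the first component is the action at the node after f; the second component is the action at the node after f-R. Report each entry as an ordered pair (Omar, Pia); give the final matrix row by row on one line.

f/Stay: (4,5) (4,6) (5,-2) (5,-2) | f/Out: (4,5) (4,6) (0,5) (0,5) | g/Stay: (0,5) (0,5) (0,5) (0,5) | g/Out: (0,5) (0,5) (0,5) (0,5)

           R/Lo    R/Mid     C/Lo    C/Mid
f/Stay    (4,5)    (4,6)   (5,-2)   (5,-2)
 f/Out    (4,5)    (4,6)    (0,5)    (0,5)
g/Stay    (0,5)    (0,5)    (0,5)    (0,5)
 g/Out    (0,5)    (0,5)    (0,5)    (0,5)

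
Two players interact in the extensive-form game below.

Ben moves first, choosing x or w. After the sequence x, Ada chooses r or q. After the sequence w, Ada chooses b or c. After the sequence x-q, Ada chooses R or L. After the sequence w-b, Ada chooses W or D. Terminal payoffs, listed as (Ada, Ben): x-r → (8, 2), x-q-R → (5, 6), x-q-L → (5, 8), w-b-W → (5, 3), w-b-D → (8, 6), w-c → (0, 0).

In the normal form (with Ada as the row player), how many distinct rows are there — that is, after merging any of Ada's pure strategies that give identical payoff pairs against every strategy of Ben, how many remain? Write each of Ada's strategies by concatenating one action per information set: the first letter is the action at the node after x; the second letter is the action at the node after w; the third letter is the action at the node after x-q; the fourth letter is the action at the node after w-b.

Ada has 16 pure strategies: rbRW, rbRD, rbLW, rbLD, rcRW, rcRD, rcLW, rcLD, qbRW, qbRD, qbLW, qbLD, qcRW, qcRD, qcLW, qcLD. Columns: x, w.
{rbRW, rbLW} → row (8,2) (5,3)
{rbRD, rbLD} → row (8,2) (8,6)
{rcRW, rcRD, rcLW, rcLD} → row (8,2) (0,0)
{qbRW} → row (5,6) (5,3)
{qbRD} → row (5,6) (8,6)
{qbLW} → row (5,8) (5,3)
{qbLD} → row (5,8) (8,6)
{qcRW, qcRD} → row (5,6) (0,0)
{qcLW, qcLD} → row (5,8) (0,0)
That's 9 distinct rows out of 16 strategies.

9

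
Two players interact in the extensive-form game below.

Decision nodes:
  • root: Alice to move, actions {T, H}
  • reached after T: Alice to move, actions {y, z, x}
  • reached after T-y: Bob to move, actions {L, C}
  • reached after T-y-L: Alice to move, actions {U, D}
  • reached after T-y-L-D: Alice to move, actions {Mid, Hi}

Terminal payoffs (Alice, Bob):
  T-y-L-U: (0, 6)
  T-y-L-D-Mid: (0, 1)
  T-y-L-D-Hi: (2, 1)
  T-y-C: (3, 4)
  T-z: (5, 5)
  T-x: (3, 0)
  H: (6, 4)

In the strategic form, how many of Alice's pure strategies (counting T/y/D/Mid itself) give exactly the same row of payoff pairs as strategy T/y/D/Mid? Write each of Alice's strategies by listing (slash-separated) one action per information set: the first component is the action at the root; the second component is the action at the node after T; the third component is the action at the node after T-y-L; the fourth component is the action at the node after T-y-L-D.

Row for T/y/D/Mid (columns L, C): (0,1) (3,4).
Every one of Alice's information sets is on the play path for some reply by Bob when Alice follows T/y/D/Mid.
Changing the action at any of them therefore changes at least one column, so only T/y/D/Mid itself gives this row.

1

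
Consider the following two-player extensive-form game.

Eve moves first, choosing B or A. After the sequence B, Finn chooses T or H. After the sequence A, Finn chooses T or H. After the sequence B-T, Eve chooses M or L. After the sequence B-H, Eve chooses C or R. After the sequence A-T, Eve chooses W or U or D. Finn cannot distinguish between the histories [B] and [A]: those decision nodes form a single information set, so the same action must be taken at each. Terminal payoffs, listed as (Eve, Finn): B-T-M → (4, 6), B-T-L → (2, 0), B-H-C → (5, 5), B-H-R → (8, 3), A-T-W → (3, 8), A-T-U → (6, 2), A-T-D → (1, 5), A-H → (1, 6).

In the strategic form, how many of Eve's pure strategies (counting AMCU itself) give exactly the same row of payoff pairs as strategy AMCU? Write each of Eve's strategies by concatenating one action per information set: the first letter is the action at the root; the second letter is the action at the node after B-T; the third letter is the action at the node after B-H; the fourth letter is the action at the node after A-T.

Row for AMCU (columns T, H): (6,2) (1,6).
Under AMCU, Eve's choice at the node after B-T and at the node after B-H can never be reached regardless of what Finn does, so varying those choices leaves every outcome unchanged.
Holding the reachable choices fixed and varying the unreachable ones freely already gives 2 × 2 = 4 equivalent strategies.
No other strategy reproduces this row, so those 4 are the full class: AMCU, AMRU, ALCU, ALRU.

4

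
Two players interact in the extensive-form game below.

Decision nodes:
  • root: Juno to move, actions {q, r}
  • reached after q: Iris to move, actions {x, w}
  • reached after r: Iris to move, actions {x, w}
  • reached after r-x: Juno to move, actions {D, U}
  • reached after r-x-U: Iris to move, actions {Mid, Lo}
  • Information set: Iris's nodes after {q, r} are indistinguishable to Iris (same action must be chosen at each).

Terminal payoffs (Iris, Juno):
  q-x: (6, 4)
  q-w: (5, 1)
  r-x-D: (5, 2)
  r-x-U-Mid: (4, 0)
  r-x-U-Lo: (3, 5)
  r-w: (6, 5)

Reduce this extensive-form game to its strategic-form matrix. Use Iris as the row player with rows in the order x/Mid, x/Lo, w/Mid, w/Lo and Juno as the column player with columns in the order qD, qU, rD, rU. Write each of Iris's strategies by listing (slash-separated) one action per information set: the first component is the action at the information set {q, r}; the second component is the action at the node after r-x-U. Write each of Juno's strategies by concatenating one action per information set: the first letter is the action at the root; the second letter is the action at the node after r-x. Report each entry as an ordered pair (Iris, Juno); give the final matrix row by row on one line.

Row x/Mid: qD→(6,4), qU→(6,4), rD→(5,2), rU→(4,0)
Row x/Lo: qD→(6,4), qU→(6,4), rD→(5,2), rU→(3,5)
Row w/Mid: qD→(5,1), qU→(5,1), rD→(6,5), rU→(6,5)
Row w/Lo: qD→(5,1), qU→(5,1), rD→(6,5), rU→(6,5)

x/Mid: (6,4) (6,4) (5,2) (4,0) | x/Lo: (6,4) (6,4) (5,2) (3,5) | w/Mid: (5,1) (5,1) (6,5) (6,5) | w/Lo: (5,1) (5,1) (6,5) (6,5)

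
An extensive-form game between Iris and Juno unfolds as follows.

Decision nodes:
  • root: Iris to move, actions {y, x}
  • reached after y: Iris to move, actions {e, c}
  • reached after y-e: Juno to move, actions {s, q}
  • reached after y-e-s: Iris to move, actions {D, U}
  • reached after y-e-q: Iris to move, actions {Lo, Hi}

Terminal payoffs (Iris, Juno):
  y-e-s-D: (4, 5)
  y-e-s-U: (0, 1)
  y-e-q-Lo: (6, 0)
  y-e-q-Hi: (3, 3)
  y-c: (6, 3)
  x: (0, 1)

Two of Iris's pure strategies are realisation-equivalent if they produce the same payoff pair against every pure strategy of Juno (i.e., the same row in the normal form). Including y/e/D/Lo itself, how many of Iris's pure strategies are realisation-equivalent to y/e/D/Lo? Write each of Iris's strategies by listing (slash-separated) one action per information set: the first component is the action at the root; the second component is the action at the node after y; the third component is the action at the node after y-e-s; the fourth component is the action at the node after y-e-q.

1

Row for y/e/D/Lo (columns s, q): (4,5) (6,0).
Every one of Iris's information sets is on the play path for some reply by Juno when Iris follows y/e/D/Lo.
Changing the action at any of them therefore changes at least one column, so only y/e/D/Lo itself gives this row.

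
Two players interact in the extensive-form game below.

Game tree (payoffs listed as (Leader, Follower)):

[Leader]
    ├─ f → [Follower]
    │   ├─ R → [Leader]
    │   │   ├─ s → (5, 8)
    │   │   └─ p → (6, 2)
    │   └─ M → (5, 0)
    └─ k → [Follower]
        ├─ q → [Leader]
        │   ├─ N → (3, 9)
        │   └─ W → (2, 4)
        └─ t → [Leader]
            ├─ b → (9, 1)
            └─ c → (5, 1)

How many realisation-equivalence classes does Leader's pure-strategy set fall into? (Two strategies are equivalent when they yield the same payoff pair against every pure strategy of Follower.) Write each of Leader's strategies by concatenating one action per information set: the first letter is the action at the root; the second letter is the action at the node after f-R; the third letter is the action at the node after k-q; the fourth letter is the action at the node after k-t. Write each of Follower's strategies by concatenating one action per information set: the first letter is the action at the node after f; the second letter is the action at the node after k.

6

Leader has 16 pure strategies: fsNb, fsNc, fsWb, fsWc, fpNb, fpNc, fpWb, fpWc, ksNb, ksNc, ksWb, ksWc, kpNb, kpNc, kpWb, kpWc. Columns: Rq, Rt, Mq, Mt.
{fsNb, fsNc, fsWb, fsWc} → row (5,8) (5,8) (5,0) (5,0)
{fpNb, fpNc, fpWb, fpWc} → row (6,2) (6,2) (5,0) (5,0)
{ksNb, kpNb} → row (3,9) (9,1) (3,9) (9,1)
{ksNc, kpNc} → row (3,9) (5,1) (3,9) (5,1)
{ksWb, kpWb} → row (2,4) (9,1) (2,4) (9,1)
{ksWc, kpWc} → row (2,4) (5,1) (2,4) (5,1)
That's 6 distinct rows out of 16 strategies.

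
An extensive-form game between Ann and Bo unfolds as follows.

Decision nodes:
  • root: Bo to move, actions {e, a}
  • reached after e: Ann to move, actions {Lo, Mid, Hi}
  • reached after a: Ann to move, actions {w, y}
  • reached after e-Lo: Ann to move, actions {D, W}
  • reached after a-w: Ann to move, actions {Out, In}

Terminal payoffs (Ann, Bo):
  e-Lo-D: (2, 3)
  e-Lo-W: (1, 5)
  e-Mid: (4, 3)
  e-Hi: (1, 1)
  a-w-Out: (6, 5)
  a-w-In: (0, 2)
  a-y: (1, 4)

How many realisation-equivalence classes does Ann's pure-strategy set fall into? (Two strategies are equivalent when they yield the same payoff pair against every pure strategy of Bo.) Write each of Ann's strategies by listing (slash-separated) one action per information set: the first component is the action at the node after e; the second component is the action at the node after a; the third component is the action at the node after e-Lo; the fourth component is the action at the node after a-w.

Ann has 24 pure strategies: Lo/w/D/Out, Lo/w/D/In, Lo/w/W/Out, Lo/w/W/In, Lo/y/D/Out, Lo/y/D/In, Lo/y/W/Out, Lo/y/W/In, Mid/w/D/Out, Mid/w/D/In, Mid/w/W/Out, Mid/w/W/In, Mid/y/D/Out, Mid/y/D/In, Mid/y/W/Out, Mid/y/W/In, Hi/w/D/Out, Hi/w/D/In, Hi/w/W/Out, Hi/w/W/In, Hi/y/D/Out, Hi/y/D/In, Hi/y/W/Out, Hi/y/W/In. Columns: e, a.
{Lo/w/D/Out} → row (2,3) (6,5)
{Lo/w/D/In} → row (2,3) (0,2)
{Lo/w/W/Out} → row (1,5) (6,5)
{Lo/w/W/In} → row (1,5) (0,2)
{Lo/y/D/Out, Lo/y/D/In} → row (2,3) (1,4)
{Lo/y/W/Out, Lo/y/W/In} → row (1,5) (1,4)
{Mid/w/D/Out, Mid/w/W/Out} → row (4,3) (6,5)
{Mid/w/D/In, Mid/w/W/In} → row (4,3) (0,2)
{Mid/y/D/Out, Mid/y/D/In, Mid/y/W/Out, Mid/y/W/In} → row (4,3) (1,4)
{Hi/w/D/Out, Hi/w/W/Out} → row (1,1) (6,5)
{Hi/w/D/In, Hi/w/W/In} → row (1,1) (0,2)
{Hi/y/D/Out, Hi/y/D/In, Hi/y/W/Out, Hi/y/W/In} → row (1,1) (1,4)
That's 12 distinct rows out of 24 strategies.

12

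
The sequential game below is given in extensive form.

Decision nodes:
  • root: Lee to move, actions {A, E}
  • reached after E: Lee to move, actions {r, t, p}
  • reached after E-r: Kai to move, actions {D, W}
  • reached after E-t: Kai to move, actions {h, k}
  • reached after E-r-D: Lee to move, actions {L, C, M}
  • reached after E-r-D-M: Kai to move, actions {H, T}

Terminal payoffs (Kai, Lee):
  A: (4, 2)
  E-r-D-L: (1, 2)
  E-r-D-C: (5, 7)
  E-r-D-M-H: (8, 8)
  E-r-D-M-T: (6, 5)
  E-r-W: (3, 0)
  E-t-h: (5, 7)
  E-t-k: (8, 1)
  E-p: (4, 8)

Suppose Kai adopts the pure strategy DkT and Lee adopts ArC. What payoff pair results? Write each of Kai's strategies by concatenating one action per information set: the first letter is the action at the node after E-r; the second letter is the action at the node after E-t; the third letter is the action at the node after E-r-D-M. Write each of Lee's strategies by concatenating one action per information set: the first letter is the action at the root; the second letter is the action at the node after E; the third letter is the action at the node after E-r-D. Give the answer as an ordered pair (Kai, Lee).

Trace the play path from the root:
  Lee plays A
→ terminal payoff (4, 2).
(Kai's choice at the node after E-r is never reached on this path, so it doesn't affect the outcome.)

(4, 2)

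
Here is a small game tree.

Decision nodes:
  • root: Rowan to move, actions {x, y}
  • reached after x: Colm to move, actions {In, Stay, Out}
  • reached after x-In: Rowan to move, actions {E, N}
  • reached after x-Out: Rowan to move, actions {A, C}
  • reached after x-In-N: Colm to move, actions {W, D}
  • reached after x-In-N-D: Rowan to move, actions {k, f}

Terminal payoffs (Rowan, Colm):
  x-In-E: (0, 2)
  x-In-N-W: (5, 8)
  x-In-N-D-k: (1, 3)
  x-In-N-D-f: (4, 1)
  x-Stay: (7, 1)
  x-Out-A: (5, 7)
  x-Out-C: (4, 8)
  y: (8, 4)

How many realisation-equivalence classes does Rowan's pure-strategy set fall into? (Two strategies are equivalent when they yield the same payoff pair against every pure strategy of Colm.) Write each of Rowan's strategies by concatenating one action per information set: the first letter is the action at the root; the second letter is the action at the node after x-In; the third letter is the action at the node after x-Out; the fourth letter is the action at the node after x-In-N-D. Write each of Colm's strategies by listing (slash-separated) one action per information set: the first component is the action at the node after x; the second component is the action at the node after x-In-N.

Rowan has 16 pure strategies: xEAk, xEAf, xECk, xECf, xNAk, xNAf, xNCk, xNCf, yEAk, yEAf, yECk, yECf, yNAk, yNAf, yNCk, yNCf. Columns: In/W, In/D, Stay/W, Stay/D, Out/W, Out/D.
{xEAk, xEAf} → row (0,2) (0,2) (7,1) (7,1) (5,7) (5,7)
{xECk, xECf} → row (0,2) (0,2) (7,1) (7,1) (4,8) (4,8)
{xNAk} → row (5,8) (1,3) (7,1) (7,1) (5,7) (5,7)
{xNAf} → row (5,8) (4,1) (7,1) (7,1) (5,7) (5,7)
{xNCk} → row (5,8) (1,3) (7,1) (7,1) (4,8) (4,8)
{xNCf} → row (5,8) (4,1) (7,1) (7,1) (4,8) (4,8)
{yEAk, yEAf, yECk, yECf, yNAk, yNAf, yNCk, yNCf} → row (8,4) (8,4) (8,4) (8,4) (8,4) (8,4)
That's 7 distinct rows out of 16 strategies.

7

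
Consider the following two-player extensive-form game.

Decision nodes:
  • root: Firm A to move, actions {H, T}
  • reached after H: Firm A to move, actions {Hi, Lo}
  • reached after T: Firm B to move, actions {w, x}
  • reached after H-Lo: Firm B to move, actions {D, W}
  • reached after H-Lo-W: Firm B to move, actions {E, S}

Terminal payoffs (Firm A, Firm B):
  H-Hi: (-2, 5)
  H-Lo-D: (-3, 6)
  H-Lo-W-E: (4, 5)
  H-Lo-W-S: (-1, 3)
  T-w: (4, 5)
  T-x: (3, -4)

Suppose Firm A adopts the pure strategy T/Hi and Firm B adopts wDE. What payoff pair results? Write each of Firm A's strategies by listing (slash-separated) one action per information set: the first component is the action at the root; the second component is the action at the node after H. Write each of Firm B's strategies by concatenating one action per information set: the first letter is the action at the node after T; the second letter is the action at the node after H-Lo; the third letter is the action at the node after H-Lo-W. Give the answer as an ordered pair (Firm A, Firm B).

Trace the play path from the root:
  Firm A plays T
  Firm B plays w at [T]
→ terminal payoff (4, 5).
(Firm A's choice at the node after H is never reached on this path, so it doesn't affect the outcome.)

(4, 5)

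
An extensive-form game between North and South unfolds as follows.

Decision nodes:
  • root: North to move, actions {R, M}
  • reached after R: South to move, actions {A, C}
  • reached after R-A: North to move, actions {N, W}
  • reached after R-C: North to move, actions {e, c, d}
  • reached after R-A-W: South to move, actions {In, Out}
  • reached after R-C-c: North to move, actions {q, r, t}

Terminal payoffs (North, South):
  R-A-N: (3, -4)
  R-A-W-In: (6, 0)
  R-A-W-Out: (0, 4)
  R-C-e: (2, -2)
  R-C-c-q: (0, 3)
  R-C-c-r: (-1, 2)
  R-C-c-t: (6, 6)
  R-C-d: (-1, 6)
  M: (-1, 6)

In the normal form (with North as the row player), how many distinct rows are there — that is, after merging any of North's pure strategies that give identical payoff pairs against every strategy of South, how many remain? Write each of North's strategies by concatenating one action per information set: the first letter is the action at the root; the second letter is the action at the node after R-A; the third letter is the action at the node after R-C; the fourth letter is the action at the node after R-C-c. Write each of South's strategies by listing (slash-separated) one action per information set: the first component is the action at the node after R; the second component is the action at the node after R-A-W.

North has 36 pure strategies: RNeq, RNer, RNet, RNcq, RNcr, RNct, RNdq, RNdr, RNdt, RWeq, RWer, RWet, RWcq, RWcr, RWct, RWdq, RWdr, RWdt, MNeq, MNer, MNet, MNcq, MNcr, MNct, MNdq, MNdr, MNdt, MWeq, MWer, MWet, MWcq, MWcr, MWct, MWdq, MWdr, MWdt. Columns: A/In, A/Out, C/In, C/Out.
{RNeq, RNer, RNet} → row (3,-4) (3,-4) (2,-2) (2,-2)
{RNcq} → row (3,-4) (3,-4) (0,3) (0,3)
{RNcr} → row (3,-4) (3,-4) (-1,2) (-1,2)
{RNct} → row (3,-4) (3,-4) (6,6) (6,6)
{RNdq, RNdr, RNdt} → row (3,-4) (3,-4) (-1,6) (-1,6)
{RWeq, RWer, RWet} → row (6,0) (0,4) (2,-2) (2,-2)
{RWcq} → row (6,0) (0,4) (0,3) (0,3)
{RWcr} → row (6,0) (0,4) (-1,2) (-1,2)
{RWct} → row (6,0) (0,4) (6,6) (6,6)
{RWdq, RWdr, RWdt} → row (6,0) (0,4) (-1,6) (-1,6)
{MNeq, MNer, MNet, MNcq, MNcr, MNct, MNdq, MNdr, MNdt, MWeq, MWer, MWet, MWcq, MWcr, MWct, MWdq, MWdr, MWdt} → row (-1,6) (-1,6) (-1,6) (-1,6)
That's 11 distinct rows out of 36 strategies.

11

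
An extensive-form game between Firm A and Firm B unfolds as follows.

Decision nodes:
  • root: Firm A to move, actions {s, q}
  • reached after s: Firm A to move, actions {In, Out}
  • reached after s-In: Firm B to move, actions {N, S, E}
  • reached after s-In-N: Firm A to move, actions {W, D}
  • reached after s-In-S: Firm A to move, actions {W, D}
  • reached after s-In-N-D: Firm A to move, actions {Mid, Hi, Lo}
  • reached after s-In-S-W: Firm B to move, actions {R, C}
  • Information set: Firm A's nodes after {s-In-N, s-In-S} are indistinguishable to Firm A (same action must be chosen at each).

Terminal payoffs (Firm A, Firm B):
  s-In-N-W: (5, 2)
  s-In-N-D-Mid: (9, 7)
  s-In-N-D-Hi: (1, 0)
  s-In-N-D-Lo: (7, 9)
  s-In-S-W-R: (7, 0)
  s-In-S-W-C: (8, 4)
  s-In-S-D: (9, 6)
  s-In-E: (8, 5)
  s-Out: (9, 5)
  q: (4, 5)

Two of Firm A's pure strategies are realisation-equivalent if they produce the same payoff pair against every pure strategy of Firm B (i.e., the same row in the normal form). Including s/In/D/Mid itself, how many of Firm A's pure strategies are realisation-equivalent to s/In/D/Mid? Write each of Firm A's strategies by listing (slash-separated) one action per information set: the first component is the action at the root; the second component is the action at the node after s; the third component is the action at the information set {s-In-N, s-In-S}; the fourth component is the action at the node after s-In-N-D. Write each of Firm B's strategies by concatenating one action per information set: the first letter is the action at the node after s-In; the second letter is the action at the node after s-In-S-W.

Row for s/In/D/Mid (columns NR, NC, SR, SC, ER, EC): (9,7) (9,7) (9,6) (9,6) (8,5) (8,5).
Every one of Firm A's information sets is on the play path for some reply by Firm B when Firm A follows s/In/D/Mid.
Changing the action at any of them therefore changes at least one column, so only s/In/D/Mid itself gives this row.

1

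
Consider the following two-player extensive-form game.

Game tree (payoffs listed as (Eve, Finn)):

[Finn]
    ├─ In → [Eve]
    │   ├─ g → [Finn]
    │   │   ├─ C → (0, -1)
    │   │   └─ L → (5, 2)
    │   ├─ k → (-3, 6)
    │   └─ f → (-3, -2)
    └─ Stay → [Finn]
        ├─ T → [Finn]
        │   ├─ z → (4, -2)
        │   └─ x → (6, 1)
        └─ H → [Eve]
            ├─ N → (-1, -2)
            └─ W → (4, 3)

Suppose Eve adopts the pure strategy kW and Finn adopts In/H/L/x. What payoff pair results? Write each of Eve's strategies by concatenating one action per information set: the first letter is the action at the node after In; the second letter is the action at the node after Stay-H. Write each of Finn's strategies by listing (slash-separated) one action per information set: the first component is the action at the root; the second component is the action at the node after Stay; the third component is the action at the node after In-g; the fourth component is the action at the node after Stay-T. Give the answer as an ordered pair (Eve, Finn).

(-3, 6)

Trace the play path from the root:
  Finn plays In
  Eve plays k at [In]
→ terminal payoff (-3, 6).
(Eve's choice at the node after Stay-H is never reached on this path, so it doesn't affect the outcome.)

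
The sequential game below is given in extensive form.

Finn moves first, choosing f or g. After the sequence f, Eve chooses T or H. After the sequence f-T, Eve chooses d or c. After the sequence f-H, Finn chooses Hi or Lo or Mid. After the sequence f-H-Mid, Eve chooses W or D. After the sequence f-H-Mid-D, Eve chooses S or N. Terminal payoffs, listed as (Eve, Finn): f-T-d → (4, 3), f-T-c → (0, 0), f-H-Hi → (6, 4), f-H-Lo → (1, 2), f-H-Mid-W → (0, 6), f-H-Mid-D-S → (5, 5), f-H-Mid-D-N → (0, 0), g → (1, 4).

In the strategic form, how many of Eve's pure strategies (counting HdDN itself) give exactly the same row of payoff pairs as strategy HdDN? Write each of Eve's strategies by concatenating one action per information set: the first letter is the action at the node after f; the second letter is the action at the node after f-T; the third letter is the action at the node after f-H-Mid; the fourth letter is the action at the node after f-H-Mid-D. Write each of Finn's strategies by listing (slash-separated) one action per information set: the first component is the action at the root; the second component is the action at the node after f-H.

Row for HdDN (columns f/Hi, f/Lo, f/Mid, g/Hi, g/Lo, g/Mid): (6,4) (1,2) (0,0) (1,4) (1,4) (1,4).
Under HdDN, Eve's choice at the node after f-T can never be reached regardless of what Finn does, so varying those choices leaves every outcome unchanged.
Holding the reachable choices fixed and varying the unreachable one freely already gives 2 equivalent strategies.
No other strategy reproduces this row, so those 2 are the full class: HdDN, HcDN.

2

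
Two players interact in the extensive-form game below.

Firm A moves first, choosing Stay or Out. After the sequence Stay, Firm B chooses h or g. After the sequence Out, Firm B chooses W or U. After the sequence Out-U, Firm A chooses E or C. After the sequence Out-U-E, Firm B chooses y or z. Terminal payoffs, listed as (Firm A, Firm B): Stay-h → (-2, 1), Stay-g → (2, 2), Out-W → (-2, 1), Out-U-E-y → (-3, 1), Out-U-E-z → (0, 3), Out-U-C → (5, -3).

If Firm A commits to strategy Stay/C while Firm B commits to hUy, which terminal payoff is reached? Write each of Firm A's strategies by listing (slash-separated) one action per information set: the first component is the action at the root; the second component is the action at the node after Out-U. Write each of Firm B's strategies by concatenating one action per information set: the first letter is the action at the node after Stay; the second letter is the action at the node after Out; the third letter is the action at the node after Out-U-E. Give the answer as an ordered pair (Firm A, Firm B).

(-2, 1)

Trace the play path from the root:
  Firm A plays Stay
  Firm B plays h at [Stay]
→ terminal payoff (-2, 1).
(Firm A's choice at the node after Out-U is never reached on this path, so it doesn't affect the outcome.)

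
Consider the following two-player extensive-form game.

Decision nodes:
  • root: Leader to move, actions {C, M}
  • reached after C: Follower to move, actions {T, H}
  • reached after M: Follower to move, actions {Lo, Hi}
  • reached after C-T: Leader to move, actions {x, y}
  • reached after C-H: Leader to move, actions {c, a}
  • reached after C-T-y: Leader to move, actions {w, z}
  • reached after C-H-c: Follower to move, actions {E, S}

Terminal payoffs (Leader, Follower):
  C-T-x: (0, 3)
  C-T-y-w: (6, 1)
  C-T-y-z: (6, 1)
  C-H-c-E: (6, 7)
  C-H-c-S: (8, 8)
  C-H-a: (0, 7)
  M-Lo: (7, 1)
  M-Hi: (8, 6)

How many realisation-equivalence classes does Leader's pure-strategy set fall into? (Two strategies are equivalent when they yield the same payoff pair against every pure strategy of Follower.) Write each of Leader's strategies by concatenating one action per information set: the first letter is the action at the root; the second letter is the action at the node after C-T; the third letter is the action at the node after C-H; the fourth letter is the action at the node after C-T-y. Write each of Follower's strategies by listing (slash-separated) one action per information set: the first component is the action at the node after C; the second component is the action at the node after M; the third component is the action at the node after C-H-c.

5

Leader has 16 pure strategies: Cxcw, Cxcz, Cxaw, Cxaz, Cycw, Cycz, Cyaw, Cyaz, Mxcw, Mxcz, Mxaw, Mxaz, Mycw, Mycz, Myaw, Myaz. Columns: T/Lo/E, T/Lo/S, T/Hi/E, T/Hi/S, H/Lo/E, H/Lo/S, H/Hi/E, H/Hi/S.
{Cxcw, Cxcz} → row (0,3) (0,3) (0,3) (0,3) (6,7) (8,8) (6,7) (8,8)
{Cxaw, Cxaz} → row (0,3) (0,3) (0,3) (0,3) (0,7) (0,7) (0,7) (0,7)
{Cycw, Cycz} → row (6,1) (6,1) (6,1) (6,1) (6,7) (8,8) (6,7) (8,8)
{Cyaw, Cyaz} → row (6,1) (6,1) (6,1) (6,1) (0,7) (0,7) (0,7) (0,7)
{Mxcw, Mxcz, Mxaw, Mxaz, Mycw, Mycz, Myaw, Myaz} → row (7,1) (7,1) (8,6) (8,6) (7,1) (7,1) (8,6) (8,6)
That's 5 distinct rows out of 16 strategies.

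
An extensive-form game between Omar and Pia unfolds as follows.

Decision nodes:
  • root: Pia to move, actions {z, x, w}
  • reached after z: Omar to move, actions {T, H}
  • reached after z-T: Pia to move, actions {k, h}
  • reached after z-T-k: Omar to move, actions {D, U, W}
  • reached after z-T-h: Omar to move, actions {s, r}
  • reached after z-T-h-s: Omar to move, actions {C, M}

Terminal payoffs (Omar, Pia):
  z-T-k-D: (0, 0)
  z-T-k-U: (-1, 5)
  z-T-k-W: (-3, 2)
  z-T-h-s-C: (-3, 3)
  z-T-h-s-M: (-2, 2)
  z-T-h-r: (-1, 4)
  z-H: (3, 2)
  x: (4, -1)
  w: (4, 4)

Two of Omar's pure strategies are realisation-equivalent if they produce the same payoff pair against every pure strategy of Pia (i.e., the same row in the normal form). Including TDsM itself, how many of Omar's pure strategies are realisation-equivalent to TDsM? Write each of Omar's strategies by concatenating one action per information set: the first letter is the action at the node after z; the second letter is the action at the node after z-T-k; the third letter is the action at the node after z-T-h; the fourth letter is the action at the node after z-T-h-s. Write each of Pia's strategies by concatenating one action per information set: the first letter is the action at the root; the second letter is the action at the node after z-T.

Row for TDsM (columns zk, zh, xk, xh, wk, wh): (0,0) (-2,2) (4,-1) (4,-1) (4,4) (4,4).
Every one of Omar's information sets is on the play path for some reply by Pia when Omar follows TDsM.
Changing the action at any of them therefore changes at least one column, so only TDsM itself gives this row.

1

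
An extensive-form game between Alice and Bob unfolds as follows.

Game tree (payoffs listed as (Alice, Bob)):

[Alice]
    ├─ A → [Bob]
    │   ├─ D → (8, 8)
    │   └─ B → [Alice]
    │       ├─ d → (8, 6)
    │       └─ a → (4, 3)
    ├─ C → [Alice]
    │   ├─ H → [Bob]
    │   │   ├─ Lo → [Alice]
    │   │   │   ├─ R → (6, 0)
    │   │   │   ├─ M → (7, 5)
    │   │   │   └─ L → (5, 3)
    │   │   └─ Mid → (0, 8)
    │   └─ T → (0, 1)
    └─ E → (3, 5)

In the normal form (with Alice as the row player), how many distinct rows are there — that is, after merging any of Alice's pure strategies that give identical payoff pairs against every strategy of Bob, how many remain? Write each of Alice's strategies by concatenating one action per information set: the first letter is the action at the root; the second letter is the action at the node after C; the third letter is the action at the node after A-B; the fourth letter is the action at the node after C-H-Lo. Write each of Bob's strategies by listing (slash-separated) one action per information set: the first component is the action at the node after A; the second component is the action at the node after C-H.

7

Alice has 36 pure strategies: AHdR, AHdM, AHdL, AHaR, AHaM, AHaL, ATdR, ATdM, ATdL, ATaR, ATaM, ATaL, CHdR, CHdM, CHdL, CHaR, CHaM, CHaL, CTdR, CTdM, CTdL, CTaR, CTaM, CTaL, EHdR, EHdM, EHdL, EHaR, EHaM, EHaL, ETdR, ETdM, ETdL, ETaR, ETaM, ETaL. Columns: D/Lo, D/Mid, B/Lo, B/Mid.
{AHdR, AHdM, AHdL, ATdR, ATdM, ATdL} → row (8,8) (8,8) (8,6) (8,6)
{AHaR, AHaM, AHaL, ATaR, ATaM, ATaL} → row (8,8) (8,8) (4,3) (4,3)
{CHdR, CHaR} → row (6,0) (0,8) (6,0) (0,8)
{CHdM, CHaM} → row (7,5) (0,8) (7,5) (0,8)
{CHdL, CHaL} → row (5,3) (0,8) (5,3) (0,8)
{CTdR, CTdM, CTdL, CTaR, CTaM, CTaL} → row (0,1) (0,1) (0,1) (0,1)
{EHdR, EHdM, EHdL, EHaR, EHaM, EHaL, ETdR, ETdM, ETdL, ETaR, ETaM, ETaL} → row (3,5) (3,5) (3,5) (3,5)
That's 7 distinct rows out of 36 strategies.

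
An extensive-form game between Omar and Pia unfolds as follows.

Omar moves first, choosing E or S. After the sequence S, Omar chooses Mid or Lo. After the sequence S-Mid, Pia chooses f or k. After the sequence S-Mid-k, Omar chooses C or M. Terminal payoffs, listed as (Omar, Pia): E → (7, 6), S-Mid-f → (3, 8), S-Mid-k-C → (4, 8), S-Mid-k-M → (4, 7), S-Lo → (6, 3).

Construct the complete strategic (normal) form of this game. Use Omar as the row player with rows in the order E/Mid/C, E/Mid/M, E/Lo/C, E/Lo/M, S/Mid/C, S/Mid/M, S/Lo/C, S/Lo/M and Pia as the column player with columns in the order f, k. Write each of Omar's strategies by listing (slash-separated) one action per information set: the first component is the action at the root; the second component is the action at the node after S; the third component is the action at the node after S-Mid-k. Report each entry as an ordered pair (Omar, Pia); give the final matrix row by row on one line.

Row E/Mid/C: f→(7,6), k→(7,6)
Row E/Mid/M: f→(7,6), k→(7,6)
Row E/Lo/C: f→(7,6), k→(7,6)
Row E/Lo/M: f→(7,6), k→(7,6)
Row S/Mid/C: f→(3,8), k→(4,8)
Row S/Mid/M: f→(3,8), k→(4,7)
Row S/Lo/C: f→(6,3), k→(6,3)
Row S/Lo/M: f→(6,3), k→(6,3)

E/Mid/C: (7,6) (7,6) | E/Mid/M: (7,6) (7,6) | E/Lo/C: (7,6) (7,6) | E/Lo/M: (7,6) (7,6) | S/Mid/C: (3,8) (4,8) | S/Mid/M: (3,8) (4,7) | S/Lo/C: (6,3) (6,3) | S/Lo/M: (6,3) (6,3)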